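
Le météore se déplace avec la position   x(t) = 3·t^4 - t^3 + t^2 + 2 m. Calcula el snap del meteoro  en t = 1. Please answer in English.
To solve this, we need to take 4 derivatives of our position equation x(t) = 3·t^4 - t^3 + t^2 + 2. Differentiating position, we get velocity: v(t) = 12·t^3 - 3·t^2 + 2·t. Taking d/dt of v(t), we find a(t) = 36·t^2 - 6·t + 2. The derivative of acceleration gives jerk: j(t) = 72·t - 6. Differentiating jerk, we get snap: s(t) = 72. From the given snap equation s(t) = 72, we substitute t = 1 to get s = 72.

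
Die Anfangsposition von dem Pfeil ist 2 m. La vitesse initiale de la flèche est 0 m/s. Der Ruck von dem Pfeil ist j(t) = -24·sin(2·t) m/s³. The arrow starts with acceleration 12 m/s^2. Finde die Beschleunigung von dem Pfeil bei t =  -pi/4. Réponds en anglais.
To solve this, we need to take 1 integral of our jerk equation j(t) = -24·sin(2·t). The antiderivative of jerk, with a(0) = 12, gives acceleration: a(t) = 12·cos(2·t). Using a(t) = 12·cos(2·t) and substituting t = -pi/4, we find a = 0.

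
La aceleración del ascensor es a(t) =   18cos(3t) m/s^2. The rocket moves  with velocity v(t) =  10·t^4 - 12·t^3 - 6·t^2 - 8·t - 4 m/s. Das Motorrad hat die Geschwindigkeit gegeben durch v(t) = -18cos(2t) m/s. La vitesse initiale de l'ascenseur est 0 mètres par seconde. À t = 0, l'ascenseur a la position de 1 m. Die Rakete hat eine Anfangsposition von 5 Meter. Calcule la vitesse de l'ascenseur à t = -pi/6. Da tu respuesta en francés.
Pour résoudre ceci, nous devons prendre 1 primitive de notre équation de l'accélération a(t) = 18·cos(3·t). En intégrant l'accélération et en utilisant la condition initiale v(0) = 0, nous obtenons v(t) = 6·sin(3·t). Nous avons la vitesse v(t) = 6·sin(3·t). En substituant t = -pi/6: v(-pi/6) = -6.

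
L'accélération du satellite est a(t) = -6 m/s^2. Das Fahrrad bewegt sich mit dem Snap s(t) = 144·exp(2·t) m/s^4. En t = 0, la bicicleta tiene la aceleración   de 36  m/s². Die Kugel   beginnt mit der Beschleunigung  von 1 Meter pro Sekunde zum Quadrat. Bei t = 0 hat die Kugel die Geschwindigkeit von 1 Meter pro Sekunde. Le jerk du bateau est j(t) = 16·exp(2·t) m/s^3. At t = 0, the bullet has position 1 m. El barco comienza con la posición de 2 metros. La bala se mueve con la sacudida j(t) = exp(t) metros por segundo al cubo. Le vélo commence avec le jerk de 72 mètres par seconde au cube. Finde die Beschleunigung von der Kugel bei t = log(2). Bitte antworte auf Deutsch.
Wir müssen das Integral unserer Gleichung für den Ruck j(t) = exp(t) 1-mal finden. Durch Integration von dem Ruck und Verwendung der Anfangsbedingung a(0) = 1, erhalten wir a(t) = exp(t). Aus der Gleichung für die Beschleunigung a(t) = exp(t), setzen wir t = log(2) ein und erhalten a = 2.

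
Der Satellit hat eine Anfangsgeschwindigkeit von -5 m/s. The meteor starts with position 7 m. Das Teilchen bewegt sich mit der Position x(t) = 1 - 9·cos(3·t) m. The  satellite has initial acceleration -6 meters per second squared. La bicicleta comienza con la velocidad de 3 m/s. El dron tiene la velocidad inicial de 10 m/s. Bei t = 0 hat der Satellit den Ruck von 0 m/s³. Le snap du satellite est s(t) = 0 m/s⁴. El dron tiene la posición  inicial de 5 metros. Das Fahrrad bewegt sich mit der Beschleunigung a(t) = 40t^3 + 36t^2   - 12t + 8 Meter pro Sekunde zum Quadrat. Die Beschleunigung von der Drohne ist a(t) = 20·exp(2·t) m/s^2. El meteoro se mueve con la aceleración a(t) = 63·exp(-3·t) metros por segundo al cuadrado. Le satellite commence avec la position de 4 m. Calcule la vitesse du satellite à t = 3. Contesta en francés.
Nous devons trouver la primitive de notre équation du snap s(t) = 0 3 fois. En prenant ∫s(t)dt et en appliquant j(0) = 0, nous trouvons j(t) = 0. La primitive du jerk est l'accélération. En utilisant a(0) = -6, nous obtenons a(t) = -6. En intégrant l'accélération et en utilisant la condition initiale v(0) = -5, nous obtenons v(t) = -6·t - 5. De l'équation de la vitesse v(t) = -6·t - 5, nous substituons t = 3 pour obtenir v = -23.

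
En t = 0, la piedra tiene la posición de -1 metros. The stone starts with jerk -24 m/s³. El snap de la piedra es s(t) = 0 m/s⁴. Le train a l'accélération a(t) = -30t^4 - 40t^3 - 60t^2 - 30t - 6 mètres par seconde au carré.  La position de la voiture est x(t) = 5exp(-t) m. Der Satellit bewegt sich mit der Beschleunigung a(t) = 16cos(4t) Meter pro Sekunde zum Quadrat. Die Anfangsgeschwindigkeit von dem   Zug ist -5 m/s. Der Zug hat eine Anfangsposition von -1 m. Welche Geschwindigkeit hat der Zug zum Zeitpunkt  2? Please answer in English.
To find the answer, we compute 1 antiderivative of a(t) = -30·t^4 - 40·t^3 - 60·t^2 - 30·t - 6. Finding the integral of a(t) and using v(0) = -5: v(t) = -6·t^5 - 10·t^4 - 20·t^3 - 15·t^2 - 6·t - 5. Using v(t) = -6·t^5 - 10·t^4 - 20·t^3 - 15·t^2 - 6·t - 5 and substituting t = 2, we find v = -589.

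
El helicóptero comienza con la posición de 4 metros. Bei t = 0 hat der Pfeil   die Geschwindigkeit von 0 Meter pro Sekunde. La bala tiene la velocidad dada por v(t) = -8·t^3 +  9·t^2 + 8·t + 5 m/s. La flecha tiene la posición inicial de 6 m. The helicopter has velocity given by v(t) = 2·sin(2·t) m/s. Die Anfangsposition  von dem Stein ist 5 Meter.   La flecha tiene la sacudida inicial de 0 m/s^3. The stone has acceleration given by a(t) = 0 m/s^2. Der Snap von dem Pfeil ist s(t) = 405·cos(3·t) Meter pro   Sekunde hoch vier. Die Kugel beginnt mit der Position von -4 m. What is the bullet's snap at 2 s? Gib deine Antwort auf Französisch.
Pour résoudre ceci, nous devons prendre 3 dérivées de notre équation de la vitesse v(t) = -8·t^3 + 9·t^2 + 8·t + 5. En prenant d/dt de v(t), nous trouvons a(t) = -24·t^2 + 18·t + 8. En prenant d/dt de a(t), nous trouvons j(t) = 18 - 48·t. La dérivée du jerk donne le snap: s(t) = -48. Nous avons le snap s(t) = -48. En substituant t = 2: s(2) = -48.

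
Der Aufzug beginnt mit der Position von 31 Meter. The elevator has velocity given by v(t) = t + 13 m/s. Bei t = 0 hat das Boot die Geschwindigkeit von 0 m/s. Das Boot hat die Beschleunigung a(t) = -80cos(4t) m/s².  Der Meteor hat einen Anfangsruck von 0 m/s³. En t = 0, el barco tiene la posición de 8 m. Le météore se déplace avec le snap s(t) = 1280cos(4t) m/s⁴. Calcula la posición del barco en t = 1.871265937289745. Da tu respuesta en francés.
Pour résoudre ceci, nous devons prendre 2 intégrales de notre équation de l'accélération a(t) = -80·cos(4·t). En intégrant l'accélération et en utilisant la condition initiale v(0) = 0, nous obtenons v(t) = -20·sin(4·t). En prenant ∫v(t)dt et en appliquant x(0) = 8, nous trouvons x(t) = 5·cos(4·t) + 3. En utilisant x(t) = 5·cos(4·t) + 3 et en substituant t = 1.871265937289745, nous trouvons x = 4.80303167431637.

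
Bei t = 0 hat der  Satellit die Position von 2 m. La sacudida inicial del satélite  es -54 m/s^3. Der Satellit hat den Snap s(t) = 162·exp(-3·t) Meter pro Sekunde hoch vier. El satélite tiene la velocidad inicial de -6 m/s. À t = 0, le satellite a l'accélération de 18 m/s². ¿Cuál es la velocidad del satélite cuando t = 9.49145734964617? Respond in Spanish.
Debemos encontrar la antiderivada de nuestra ecuación del snap s(t) = 162·exp(-3·t) 3 veces. La integral del snap es la sacudida. Usando j(0) = -54, obtenemos j(t) = -54·exp(-3·t). Integrando la sacudida y usando la condición inicial a(0) = 18, obtenemos a(t) = 18·exp(-3·t). Integrando la aceleración y usando la condición inicial v(0) = -6, obtenemos v(t) = -6·exp(-3·t). Tenemos la velocidad v(t) = -6·exp(-3·t). Sustituyendo t = 9.49145734964617: v(9.49145734964617) = -2.58159786879321E-12.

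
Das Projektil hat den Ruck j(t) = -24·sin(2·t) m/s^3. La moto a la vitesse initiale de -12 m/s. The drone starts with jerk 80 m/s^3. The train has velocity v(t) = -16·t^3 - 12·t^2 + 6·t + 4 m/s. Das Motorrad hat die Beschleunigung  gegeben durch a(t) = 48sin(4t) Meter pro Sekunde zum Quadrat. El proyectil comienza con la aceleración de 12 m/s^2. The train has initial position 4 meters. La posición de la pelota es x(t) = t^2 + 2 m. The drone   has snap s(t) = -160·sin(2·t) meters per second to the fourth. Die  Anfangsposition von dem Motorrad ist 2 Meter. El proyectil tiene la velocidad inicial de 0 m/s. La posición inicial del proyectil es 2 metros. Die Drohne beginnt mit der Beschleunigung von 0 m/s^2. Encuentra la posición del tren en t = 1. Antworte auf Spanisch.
Debemos encontrar la antiderivada de nuestra ecuación de la velocidad v(t) = -16·t^3 - 12·t^2 + 6·t + 4 1 vez. La integral de la velocidad es la posición. Usando x(0) = 4, obtenemos x(t) = -4·t^4 - 4·t^3 + 3·t^2 + 4·t + 4. De la ecuación de la posición x(t) = -4·t^4 - 4·t^3 + 3·t^2 + 4·t + 4, sustituimos t = 1 para obtener x = 3.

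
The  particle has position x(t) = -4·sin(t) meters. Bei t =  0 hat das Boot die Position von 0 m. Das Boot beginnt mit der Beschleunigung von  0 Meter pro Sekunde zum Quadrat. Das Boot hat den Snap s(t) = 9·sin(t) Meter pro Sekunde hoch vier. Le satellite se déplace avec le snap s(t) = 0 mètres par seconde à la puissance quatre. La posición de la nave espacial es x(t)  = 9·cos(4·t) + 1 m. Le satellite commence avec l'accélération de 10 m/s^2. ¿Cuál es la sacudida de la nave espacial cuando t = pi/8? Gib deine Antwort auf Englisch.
Starting from position x(t) = 9·cos(4·t) + 1, we take 3 derivatives. Taking d/dt of x(t), we find v(t) = -36·sin(4·t). The derivative of velocity gives acceleration: a(t) = -144·cos(4·t). Differentiating acceleration, we get jerk: j(t) = 576·sin(4·t). We have jerk j(t) = 576·sin(4·t). Substituting t = pi/8: j(pi/8) = 576.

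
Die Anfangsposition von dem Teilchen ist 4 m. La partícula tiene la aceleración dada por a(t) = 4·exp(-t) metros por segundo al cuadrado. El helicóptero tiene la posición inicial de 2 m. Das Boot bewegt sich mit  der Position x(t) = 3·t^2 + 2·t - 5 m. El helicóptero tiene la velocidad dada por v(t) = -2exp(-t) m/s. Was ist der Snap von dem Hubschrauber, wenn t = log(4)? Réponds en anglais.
We must differentiate our velocity equation v(t) = -2·exp(-t) 3 times. The derivative of velocity gives acceleration: a(t) = 2·exp(-t). Differentiating acceleration, we get jerk: j(t) = -2·exp(-t). The derivative of jerk gives snap: s(t) = 2·exp(-t). From the given snap equation s(t) = 2·exp(-t), we substitute t = log(4) to get s = 1/2.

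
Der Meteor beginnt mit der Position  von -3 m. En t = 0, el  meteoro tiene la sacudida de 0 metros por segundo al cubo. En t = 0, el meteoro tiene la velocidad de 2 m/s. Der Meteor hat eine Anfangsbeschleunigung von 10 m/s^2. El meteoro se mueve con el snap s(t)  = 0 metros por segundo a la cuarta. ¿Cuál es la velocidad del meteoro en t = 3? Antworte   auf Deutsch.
Wir müssen unsere Gleichung für den Snap s(t) = 0 3-mal integrieren. Durch Integration von dem Snap und Verwendung der Anfangsbedingung j(0) = 0, erhalten wir j(t) = 0. Das Integral von dem Ruck, mit a(0) = 10, ergibt die Beschleunigung: a(t) = 10. Das Integral von der Beschleunigung, mit v(0) = 2, ergibt die Geschwindigkeit: v(t) = 10·t + 2. Mit v(t) = 10·t + 2 und Einsetzen von t = 3, finden wir v = 32.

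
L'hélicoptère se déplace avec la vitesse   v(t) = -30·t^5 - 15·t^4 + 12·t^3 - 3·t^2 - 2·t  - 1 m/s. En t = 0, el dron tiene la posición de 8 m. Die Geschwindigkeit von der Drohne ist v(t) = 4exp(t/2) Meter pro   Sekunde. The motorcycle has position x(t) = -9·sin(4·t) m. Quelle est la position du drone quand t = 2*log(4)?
Pour résoudre ceci, nous devons prendre 1 primitive de notre équation de la vitesse v(t) = 4·exp(t/2). La primitive de la vitesse est la position. En utilisant x(0) = 8, nous obtenons x(t) = 8·exp(t/2). De l'équation de la position x(t) = 8·exp(t/2), nous substituons t = 2*log(4) pour obtenir x = 32.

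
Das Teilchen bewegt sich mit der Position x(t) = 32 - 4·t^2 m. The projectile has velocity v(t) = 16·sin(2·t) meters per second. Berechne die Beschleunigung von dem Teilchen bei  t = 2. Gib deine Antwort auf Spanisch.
Debemos derivar nuestra ecuación de la posición x(t) = 32 - 4·t^2 2 veces. Tomando d/dt de x(t), encontramos v(t) = -8·t. Tomando d/dt de v(t), encontramos a(t) = -8. Usando a(t) = -8 y sustituyendo t = 2, encontramos a = -8.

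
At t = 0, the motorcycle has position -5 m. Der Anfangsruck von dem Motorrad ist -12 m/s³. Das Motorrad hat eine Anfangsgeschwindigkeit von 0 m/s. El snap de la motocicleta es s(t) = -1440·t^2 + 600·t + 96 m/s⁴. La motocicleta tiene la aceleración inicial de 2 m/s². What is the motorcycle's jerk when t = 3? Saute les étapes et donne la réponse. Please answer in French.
La réponse est -9984.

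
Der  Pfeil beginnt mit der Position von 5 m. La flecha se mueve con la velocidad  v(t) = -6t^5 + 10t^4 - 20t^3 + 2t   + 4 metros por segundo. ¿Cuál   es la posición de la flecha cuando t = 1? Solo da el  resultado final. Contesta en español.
La respuesta es 6.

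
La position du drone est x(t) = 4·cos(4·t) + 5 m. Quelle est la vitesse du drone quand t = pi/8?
En partant de la position x(t) = 4·cos(4·t) + 5, nous prenons 1 dérivée. La dérivée de la position donne la vitesse: v(t) = -16·sin(4·t). De l'équation de la vitesse v(t) = -16·sin(4·t), nous substituons t = pi/8 pour obtenir v = -16.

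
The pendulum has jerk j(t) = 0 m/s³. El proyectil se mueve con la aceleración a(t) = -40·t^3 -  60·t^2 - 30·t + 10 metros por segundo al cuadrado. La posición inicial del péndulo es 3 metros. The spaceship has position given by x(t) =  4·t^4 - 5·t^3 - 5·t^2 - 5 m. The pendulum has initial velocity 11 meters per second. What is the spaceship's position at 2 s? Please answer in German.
Aus der Gleichung für die Position x(t) = 4·t^4 - 5·t^3 - 5·t^2 - 5, setzen wir t = 2 ein und erhalten x = -1.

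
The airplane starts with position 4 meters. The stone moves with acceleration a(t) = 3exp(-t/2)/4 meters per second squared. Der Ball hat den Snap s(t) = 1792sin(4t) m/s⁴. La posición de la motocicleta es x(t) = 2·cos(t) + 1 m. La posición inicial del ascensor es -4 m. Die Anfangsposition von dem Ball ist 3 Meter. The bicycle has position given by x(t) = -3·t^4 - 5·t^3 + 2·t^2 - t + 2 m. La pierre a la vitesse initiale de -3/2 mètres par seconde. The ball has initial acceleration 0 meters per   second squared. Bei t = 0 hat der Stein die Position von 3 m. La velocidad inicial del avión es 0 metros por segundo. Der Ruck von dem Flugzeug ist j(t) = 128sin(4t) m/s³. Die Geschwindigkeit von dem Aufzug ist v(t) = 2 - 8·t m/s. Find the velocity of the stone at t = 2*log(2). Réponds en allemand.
Wir müssen die Stammfunktion unserer Gleichung für die Beschleunigung a(t) = 3·exp(-t/2)/4 1-mal finden. Durch Integration von der Beschleunigung und Verwendung der Anfangsbedingung v(0) = -3/2, erhalten wir v(t) = -3·exp(-t/2)/2. Mit v(t) = -3·exp(-t/2)/2 und Einsetzen von t = 2*log(2), finden wir v = -3/4.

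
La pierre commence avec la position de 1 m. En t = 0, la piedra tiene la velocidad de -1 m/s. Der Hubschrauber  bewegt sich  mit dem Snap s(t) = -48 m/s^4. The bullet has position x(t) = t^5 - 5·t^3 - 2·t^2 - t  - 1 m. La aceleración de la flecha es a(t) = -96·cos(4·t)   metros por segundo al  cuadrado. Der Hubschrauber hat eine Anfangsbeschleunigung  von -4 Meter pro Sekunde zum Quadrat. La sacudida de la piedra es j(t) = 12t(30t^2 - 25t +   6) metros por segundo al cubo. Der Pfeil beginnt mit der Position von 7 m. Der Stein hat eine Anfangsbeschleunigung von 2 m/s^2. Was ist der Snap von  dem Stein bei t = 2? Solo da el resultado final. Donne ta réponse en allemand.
Der Snap bei t = 2 ist s = 3192.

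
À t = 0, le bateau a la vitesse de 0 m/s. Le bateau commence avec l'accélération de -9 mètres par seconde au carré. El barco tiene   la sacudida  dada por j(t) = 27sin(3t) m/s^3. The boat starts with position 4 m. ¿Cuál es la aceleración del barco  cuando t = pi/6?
Para resolver esto, necesitamos tomar 1 integral de nuestra ecuación de la sacudida j(t) = 27·sin(3·t). La antiderivada de la sacudida es la aceleración. Usando a(0) = -9, obtenemos a(t) = -9·cos(3·t). De la ecuación de la aceleración a(t) = -9·cos(3·t), sustituimos t = pi/6 para obtener a = 0.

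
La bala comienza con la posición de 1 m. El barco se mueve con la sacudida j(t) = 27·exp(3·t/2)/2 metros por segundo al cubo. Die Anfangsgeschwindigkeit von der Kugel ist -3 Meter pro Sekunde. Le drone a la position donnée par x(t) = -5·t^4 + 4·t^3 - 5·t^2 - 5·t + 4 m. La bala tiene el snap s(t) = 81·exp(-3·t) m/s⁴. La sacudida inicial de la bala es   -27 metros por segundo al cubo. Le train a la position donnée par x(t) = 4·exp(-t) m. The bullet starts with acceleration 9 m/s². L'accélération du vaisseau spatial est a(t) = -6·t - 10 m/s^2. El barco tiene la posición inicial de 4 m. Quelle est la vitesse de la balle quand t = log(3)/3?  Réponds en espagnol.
Para resolver esto, necesitamos tomar 3 antiderivadas de nuestra ecuación del snap s(t) = 81·exp(-3·t). La integral del snap es la sacudida. Usando j(0) = -27, obtenemos j(t) = -27·exp(-3·t). La integral de la sacudida, con a(0) = 9, da la aceleración: a(t) = 9·exp(-3·t). Tomando ∫a(t)dt y aplicando v(0) = -3, encontramos v(t) = -3·exp(-3·t). De la ecuación de la velocidad v(t) = -3·exp(-3·t), sustituimos t = log(3)/3 para obtener v = -1.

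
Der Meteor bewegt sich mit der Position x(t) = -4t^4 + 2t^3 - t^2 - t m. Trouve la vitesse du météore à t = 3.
Pour résoudre ceci, nous devons prendre 1 dérivée de notre équation de la position x(t) = -4·t^4 + 2·t^3 - t^2 - t. En prenant d/dt de x(t), nous trouvons v(t) = -16·t^3 + 6·t^2 - 2·t - 1. En utilisant v(t) = -16·t^3 + 6·t^2 - 2·t - 1 et en substituant t = 3, nous trouvons v = -385.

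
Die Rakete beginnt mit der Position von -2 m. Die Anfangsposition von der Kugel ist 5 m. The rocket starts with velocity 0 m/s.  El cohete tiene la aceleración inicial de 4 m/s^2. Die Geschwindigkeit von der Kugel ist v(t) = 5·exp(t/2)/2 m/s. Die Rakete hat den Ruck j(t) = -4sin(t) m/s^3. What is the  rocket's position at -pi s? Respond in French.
Nous devons trouver la primitive de notre équation du jerk j(t) = -4·sin(t) 3 fois. En intégrant le jerk et en utilisant la condition initiale a(0) = 4, nous obtenons a(t) = 4·cos(t). La primitive de l'accélération est la vitesse. En utilisant v(0) = 0, nous obtenons v(t) = 4·sin(t). En prenant ∫v(t)dt et en appliquant x(0) = -2, nous trouvons x(t) = 2 - 4·cos(t). De l'équation de la position x(t) = 2 - 4·cos(t), nous substituons t = -pi pour obtenir x = 6.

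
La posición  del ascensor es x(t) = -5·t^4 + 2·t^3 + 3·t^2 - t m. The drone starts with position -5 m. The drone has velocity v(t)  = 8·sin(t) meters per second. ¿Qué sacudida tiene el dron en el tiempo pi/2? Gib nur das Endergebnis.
En t = pi/2, j = -8.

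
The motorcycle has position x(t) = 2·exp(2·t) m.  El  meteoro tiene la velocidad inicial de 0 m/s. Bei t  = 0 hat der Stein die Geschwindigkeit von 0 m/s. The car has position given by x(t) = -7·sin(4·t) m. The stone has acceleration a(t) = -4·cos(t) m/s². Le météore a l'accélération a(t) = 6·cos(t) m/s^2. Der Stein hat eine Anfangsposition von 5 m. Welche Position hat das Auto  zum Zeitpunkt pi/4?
Wir haben die Position x(t) = -7·sin(4·t). Durch Einsetzen von t = pi/4: x(pi/4) = 0.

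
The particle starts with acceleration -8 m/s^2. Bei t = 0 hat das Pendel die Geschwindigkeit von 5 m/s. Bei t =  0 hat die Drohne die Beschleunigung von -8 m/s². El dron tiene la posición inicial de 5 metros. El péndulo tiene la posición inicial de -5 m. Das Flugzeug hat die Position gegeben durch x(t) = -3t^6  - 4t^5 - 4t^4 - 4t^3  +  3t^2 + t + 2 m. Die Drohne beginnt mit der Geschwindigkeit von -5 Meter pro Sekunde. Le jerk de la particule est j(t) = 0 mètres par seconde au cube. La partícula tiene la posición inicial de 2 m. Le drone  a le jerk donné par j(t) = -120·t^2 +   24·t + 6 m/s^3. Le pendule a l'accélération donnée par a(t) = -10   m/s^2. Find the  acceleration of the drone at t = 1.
To find the answer, we compute 1 integral of j(t) = -120·t^2 + 24·t + 6. The antiderivative of jerk, with a(0) = -8, gives acceleration: a(t) = -40·t^3 + 12·t^2 + 6·t - 8. We have acceleration a(t) = -40·t^3 + 12·t^2 + 6·t - 8. Substituting t = 1: a(1) = -30.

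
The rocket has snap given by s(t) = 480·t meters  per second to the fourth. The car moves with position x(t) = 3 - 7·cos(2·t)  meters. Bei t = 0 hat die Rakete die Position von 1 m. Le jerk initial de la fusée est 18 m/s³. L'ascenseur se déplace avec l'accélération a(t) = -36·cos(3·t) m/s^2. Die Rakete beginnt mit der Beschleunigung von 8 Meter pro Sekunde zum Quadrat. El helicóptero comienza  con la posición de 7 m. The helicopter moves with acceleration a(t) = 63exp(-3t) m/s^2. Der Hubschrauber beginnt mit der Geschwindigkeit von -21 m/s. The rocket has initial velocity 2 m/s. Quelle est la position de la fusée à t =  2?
Nous devons intégrer notre équation du snap s(t) = 480·t 4 fois. En intégrant le snap et en utilisant la condition initiale j(0) = 18, nous obtenons j(t) = 240·t^2 + 18. La primitive du jerk, avec a(0) = 8, donne l'accélération: a(t) = 80·t^3 + 18·t + 8. En intégrant l'accélération et en utilisant la condition initiale v(0) = 2, nous obtenons v(t) = 20·t^4 + 9·t^2 + 8·t + 2. En prenant ∫v(t)dt et en appliquant x(0) = 1, nous trouvons x(t) = 4·t^5 + 3·t^3 + 4·t^2 + 2·t + 1. Nous avons la position x(t) = 4·t^5 + 3·t^3 + 4·t^2 + 2·t + 1. En substituant t = 2: x(2) = 173.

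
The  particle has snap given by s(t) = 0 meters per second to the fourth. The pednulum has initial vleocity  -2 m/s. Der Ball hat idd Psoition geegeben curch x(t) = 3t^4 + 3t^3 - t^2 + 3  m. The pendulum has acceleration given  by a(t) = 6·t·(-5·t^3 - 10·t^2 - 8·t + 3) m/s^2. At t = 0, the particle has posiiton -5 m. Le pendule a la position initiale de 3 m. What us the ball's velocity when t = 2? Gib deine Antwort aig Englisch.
We must differentiate our position equation x(t) = 3·t^4 + 3·t^3 - t^2 + 3 1 time. The derivative of position gives velocity: v(t) = 12·t^3 + 9·t^2 - 2·t. We have velocity v(t) = 12·t^3 + 9·t^2 - 2·t. Substituting t = 2: v(2) = 128.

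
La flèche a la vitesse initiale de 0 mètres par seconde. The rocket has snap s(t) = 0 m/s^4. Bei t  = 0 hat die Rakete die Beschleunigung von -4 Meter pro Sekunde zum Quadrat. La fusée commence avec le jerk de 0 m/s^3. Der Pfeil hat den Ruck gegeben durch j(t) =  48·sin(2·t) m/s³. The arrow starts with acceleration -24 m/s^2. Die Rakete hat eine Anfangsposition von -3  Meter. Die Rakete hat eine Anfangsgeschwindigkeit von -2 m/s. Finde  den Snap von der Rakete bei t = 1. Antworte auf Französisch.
Nous avons le snap s(t) = 0. En substituant t = 1: s(1) = 0.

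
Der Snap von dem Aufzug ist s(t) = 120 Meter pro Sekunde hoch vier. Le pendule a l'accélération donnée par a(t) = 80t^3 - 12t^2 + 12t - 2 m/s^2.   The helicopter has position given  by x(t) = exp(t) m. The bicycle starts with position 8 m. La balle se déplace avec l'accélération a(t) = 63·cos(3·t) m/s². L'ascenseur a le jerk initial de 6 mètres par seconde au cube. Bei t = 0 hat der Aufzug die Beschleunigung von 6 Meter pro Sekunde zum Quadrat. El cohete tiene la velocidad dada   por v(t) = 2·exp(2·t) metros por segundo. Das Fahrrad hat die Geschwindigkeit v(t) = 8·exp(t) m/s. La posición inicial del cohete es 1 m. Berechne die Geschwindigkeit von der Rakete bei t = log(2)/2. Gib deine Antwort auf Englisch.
From the given velocity equation v(t) = 2·exp(2·t), we substitute t = log(2)/2 to get v = 4.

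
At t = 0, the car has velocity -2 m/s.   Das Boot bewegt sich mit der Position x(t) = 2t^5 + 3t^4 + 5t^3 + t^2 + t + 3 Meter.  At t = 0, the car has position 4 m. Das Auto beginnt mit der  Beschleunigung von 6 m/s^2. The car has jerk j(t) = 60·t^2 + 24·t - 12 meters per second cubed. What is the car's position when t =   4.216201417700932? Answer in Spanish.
Partiendo de la sacudida j(t) = 60·t^2 + 24·t - 12, tomamos 3 integrales. Tomando ∫j(t)dt y aplicando a(0) = 6, encontramos a(t) = 20·t^3 + 12·t^2 - 12·t + 6. La integral de la aceleración, con v(0) = -2, da la velocidad: v(t) = 5·t^4 + 4·t^3 - 6·t^2 + 6·t - 2. Integrando la velocidad y usando la condición inicial x(0) = 4, obtenemos x(t) = t^5 + t^4 - 2·t^3 + 3·t^2 - 2·t + 4. Tenemos la posición x(t) = t^5 + t^4 - 2·t^3 + 3·t^2 - 2·t + 4. Sustituyendo t = 4.216201417700932: x(4.216201417700932) = 1547.31254023289.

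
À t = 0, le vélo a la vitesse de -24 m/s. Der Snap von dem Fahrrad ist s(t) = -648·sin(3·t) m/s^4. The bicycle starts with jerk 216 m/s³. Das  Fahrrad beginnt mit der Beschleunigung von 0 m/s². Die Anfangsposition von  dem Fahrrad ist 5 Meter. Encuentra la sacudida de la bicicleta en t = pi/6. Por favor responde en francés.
Nous devons intégrer notre équation du snap s(t) = -648·sin(3·t) 1 fois. La primitive du snap, avec j(0) = 216, donne le jerk: j(t) = 216·cos(3·t). En utilisant j(t) = 216·cos(3·t) et en substituant t = pi/6, nous trouvons j = 0.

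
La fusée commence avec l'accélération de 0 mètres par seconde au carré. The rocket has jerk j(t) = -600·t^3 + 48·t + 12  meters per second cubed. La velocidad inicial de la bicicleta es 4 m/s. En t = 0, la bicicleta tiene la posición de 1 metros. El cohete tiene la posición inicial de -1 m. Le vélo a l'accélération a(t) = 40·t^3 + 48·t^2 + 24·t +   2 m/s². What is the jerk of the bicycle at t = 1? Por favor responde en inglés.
To solve this, we need to take 1 derivative of our acceleration equation a(t) = 40·t^3 + 48·t^2 + 24·t + 2. The derivative of acceleration gives jerk: j(t) = 120·t^2 + 96·t + 24. From the given jerk equation j(t) = 120·t^2 + 96·t + 24, we substitute t = 1 to get j = 240.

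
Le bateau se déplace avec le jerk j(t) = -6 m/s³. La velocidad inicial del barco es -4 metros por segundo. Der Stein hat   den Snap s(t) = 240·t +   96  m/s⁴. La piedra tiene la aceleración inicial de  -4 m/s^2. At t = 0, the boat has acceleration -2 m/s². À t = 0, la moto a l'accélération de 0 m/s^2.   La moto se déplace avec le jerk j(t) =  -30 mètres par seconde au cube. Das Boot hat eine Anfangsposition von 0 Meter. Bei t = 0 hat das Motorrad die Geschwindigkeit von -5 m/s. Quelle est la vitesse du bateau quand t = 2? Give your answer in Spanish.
Para resolver esto, necesitamos tomar 2 antiderivadas de nuestra ecuación de la sacudida j(t) = -6. La antiderivada de la sacudida es la aceleración. Usando a(0) = -2, obtenemos a(t) = -6·t - 2. Tomando ∫a(t)dt y aplicando v(0) = -4, encontramos v(t) = -3·t^2 - 2·t - 4. Usando v(t) = -3·t^2 - 2·t - 4 y sustituyendo t = 2, encontramos v = -20.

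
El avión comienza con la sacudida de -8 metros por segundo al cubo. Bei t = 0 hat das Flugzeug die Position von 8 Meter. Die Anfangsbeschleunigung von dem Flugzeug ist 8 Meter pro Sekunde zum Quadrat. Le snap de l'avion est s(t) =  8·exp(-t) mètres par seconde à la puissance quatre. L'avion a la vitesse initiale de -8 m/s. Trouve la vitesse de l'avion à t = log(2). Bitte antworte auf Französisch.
Pour résoudre ceci, nous devons prendre 3 primitives de notre équation du snap s(t) = 8·exp(-t). L'intégrale du snap, avec j(0) = -8, donne le jerk: j(t) = -8·exp(-t). La primitive du jerk est l'accélération. En utilisant a(0) = 8, nous obtenons a(t) = 8·exp(-t). En prenant ∫a(t)dt et en appliquant v(0) = -8, nous trouvons v(t) = -8·exp(-t). En utilisant v(t) = -8·exp(-t) et en substituant t = log(2), nous trouvons v = -4.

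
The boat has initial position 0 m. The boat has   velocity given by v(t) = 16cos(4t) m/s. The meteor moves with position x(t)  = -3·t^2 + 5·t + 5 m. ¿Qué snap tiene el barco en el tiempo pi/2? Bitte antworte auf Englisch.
Starting from velocity v(t) = 16·cos(4·t), we take 3 derivatives. Taking d/dt of v(t), we find a(t) = -64·sin(4·t). Differentiating acceleration, we get jerk: j(t) = -256·cos(4·t). Differentiating jerk, we get snap: s(t) = 1024·sin(4·t). From the given snap equation s(t) = 1024·sin(4·t), we substitute t = pi/2 to get s = 0.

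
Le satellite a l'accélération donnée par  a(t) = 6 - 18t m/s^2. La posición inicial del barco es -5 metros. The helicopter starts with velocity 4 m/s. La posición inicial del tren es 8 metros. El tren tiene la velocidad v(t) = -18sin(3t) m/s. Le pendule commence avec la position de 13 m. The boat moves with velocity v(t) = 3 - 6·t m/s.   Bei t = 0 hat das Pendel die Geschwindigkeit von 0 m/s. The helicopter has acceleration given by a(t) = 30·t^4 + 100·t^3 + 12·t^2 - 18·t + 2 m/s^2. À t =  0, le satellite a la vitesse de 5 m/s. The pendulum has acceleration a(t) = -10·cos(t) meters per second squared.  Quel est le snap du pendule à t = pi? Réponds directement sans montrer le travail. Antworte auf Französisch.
La réponse est -10.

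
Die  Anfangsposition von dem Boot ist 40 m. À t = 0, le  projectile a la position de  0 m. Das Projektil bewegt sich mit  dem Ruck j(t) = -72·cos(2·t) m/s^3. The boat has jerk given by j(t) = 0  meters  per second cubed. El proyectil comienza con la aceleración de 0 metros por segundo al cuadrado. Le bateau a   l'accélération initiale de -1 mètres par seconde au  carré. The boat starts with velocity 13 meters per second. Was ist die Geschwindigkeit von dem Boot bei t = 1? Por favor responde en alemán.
Wir müssen unsere Gleichung für den Ruck j(t) = 0 2-mal integrieren. Das Integral von dem Ruck, mit a(0) = -1, ergibt die Beschleunigung: a(t) = -1. Die Stammfunktion von der Beschleunigung ist die Geschwindigkeit. Mit v(0) = 13 erhalten wir v(t) = 13 - t. Aus der Gleichung für die Geschwindigkeit v(t) = 13 - t, setzen wir t = 1 ein und erhalten v = 12.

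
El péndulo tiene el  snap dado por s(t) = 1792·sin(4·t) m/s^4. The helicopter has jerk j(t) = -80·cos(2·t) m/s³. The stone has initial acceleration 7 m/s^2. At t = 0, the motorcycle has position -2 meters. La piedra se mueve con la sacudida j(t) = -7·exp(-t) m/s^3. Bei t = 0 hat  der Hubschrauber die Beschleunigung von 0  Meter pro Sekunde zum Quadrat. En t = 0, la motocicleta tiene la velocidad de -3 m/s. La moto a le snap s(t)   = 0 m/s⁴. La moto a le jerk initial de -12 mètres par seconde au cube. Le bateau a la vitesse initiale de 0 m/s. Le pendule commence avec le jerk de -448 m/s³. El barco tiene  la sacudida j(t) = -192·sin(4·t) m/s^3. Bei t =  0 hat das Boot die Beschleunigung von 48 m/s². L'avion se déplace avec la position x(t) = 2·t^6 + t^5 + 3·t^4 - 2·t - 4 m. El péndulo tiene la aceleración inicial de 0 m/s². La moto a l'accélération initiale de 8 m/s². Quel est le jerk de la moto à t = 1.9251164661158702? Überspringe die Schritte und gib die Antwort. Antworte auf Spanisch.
En t = 1.9251164661158702, j = -12.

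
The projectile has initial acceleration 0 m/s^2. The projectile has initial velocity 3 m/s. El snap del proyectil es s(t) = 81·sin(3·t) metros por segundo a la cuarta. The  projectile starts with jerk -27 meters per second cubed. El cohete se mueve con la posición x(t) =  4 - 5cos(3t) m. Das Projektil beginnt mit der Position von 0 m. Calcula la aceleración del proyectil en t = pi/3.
Para resolver esto, necesitamos tomar 2 integrales de nuestra ecuación del snap s(t) = 81·sin(3·t). La antiderivada del snap, con j(0) = -27, da la sacudida: j(t) = -27·cos(3·t). La antiderivada de la sacudida es la aceleración. Usando a(0) = 0, obtenemos a(t) = -9·sin(3·t). Usando a(t) = -9·sin(3·t) y sustituyendo t = pi/3, encontramos a = 0.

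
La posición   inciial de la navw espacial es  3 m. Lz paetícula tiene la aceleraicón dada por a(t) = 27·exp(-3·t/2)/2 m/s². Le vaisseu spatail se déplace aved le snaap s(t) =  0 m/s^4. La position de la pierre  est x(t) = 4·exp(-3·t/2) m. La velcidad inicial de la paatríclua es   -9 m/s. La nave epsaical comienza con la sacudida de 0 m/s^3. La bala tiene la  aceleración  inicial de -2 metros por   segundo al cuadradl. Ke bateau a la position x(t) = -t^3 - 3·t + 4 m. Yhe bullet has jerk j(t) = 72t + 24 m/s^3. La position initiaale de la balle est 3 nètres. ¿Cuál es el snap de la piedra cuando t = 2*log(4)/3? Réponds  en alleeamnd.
Wir müssen unsere Gleichung für die Position x(t) = 4·exp(-3·t/2) 4-mal ableiten. Die Ableitung von der Position ergibt die Geschwindigkeit: v(t) = -6·exp(-3·t/2). Die Ableitung von der Geschwindigkeit ergibt die Beschleunigung: a(t) = 9·exp(-3·t/2). Die Ableitung von der Beschleunigung ergibt den Ruck: j(t) = -27·exp(-3·t/2)/2. Die Ableitung von dem Ruck ergibt den Snap: s(t) = 81·exp(-3·t/2)/4. Aus der Gleichung für den Snap s(t) = 81·exp(-3·t/2)/4, setzen wir t = 2*log(4)/3 ein und erhalten s = 81/16.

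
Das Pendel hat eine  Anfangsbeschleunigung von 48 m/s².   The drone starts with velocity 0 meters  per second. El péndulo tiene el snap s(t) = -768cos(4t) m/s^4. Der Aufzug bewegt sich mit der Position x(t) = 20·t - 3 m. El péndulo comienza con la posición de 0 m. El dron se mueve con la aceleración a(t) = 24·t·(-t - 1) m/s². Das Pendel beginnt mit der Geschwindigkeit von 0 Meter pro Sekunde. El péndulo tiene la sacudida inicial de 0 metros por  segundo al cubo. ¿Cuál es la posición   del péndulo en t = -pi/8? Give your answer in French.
Pour résoudre ceci, nous devons prendre 4 intégrales de notre équation du snap s(t) = -768·cos(4·t). En prenant ∫s(t)dt et en appliquant j(0) = 0, nous trouvons j(t) = -192·sin(4·t). En intégrant le jerk et en utilisant la condition initiale a(0) = 48, nous obtenons a(t) = 48·cos(4·t). L'intégrale de l'accélération, avec v(0) = 0, donne la vitesse: v(t) = 12·sin(4·t). En intégrant la vitesse et en utilisant la condition initiale x(0) = 0, nous obtenons x(t) = 3 - 3·cos(4·t). Nous avons la position x(t) = 3 - 3·cos(4·t). En substituant t = -pi/8: x(-pi/8) = 3.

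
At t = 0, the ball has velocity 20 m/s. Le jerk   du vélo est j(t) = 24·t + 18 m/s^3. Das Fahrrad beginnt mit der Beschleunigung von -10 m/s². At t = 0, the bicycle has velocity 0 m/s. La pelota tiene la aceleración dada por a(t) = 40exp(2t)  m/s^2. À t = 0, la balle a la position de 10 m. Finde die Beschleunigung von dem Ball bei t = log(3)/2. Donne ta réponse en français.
Nous avons l'accélération a(t) = 40·exp(2·t). En substituant t = log(3)/2: a(log(3)/2) = 120.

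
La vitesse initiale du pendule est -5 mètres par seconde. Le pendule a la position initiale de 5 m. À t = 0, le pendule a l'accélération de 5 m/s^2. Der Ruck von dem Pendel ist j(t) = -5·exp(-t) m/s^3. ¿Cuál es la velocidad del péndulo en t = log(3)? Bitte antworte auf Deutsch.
Wir müssen unsere Gleichung für den Ruck j(t) = -5·exp(-t) 2-mal integrieren. Mit ∫j(t)dt und Anwendung von a(0) = 5, finden wir a(t) = 5·exp(-t). Die Stammfunktion von der Beschleunigung ist die Geschwindigkeit. Mit v(0) = -5 erhalten wir v(t) = -5·exp(-t). Aus der Gleichung für die Geschwindigkeit v(t) = -5·exp(-t), setzen wir t = log(3) ein und erhalten v = -5/3.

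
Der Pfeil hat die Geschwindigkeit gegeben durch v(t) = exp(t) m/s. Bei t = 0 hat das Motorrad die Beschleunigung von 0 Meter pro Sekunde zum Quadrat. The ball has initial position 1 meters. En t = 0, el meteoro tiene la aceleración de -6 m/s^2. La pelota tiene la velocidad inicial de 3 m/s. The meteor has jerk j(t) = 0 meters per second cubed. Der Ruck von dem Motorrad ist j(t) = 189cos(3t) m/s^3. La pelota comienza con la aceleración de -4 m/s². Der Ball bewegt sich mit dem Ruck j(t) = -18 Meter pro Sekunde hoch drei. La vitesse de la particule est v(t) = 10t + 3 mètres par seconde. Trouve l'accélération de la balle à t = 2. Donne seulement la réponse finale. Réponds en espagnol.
La respuesta es -40.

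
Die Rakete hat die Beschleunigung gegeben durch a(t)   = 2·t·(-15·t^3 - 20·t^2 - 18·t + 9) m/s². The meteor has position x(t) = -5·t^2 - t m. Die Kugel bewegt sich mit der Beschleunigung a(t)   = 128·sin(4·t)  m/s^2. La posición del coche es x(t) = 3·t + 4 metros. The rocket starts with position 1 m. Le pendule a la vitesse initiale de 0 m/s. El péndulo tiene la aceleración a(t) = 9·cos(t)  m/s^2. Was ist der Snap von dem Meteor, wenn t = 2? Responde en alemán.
Wir müssen unsere Gleichung für die Position x(t) = -5·t^2 - t 4-mal ableiten. Durch Ableiten von der Position erhalten wir die Geschwindigkeit: v(t) = -10·t - 1. Die Ableitung von der Geschwindigkeit ergibt die Beschleunigung: a(t) = -10. Durch Ableiten von der Beschleunigung erhalten wir den Ruck: j(t) = 0. Die Ableitung von dem Ruck ergibt den Snap: s(t) = 0. Mit s(t) = 0 und Einsetzen von t = 2, finden wir s = 0.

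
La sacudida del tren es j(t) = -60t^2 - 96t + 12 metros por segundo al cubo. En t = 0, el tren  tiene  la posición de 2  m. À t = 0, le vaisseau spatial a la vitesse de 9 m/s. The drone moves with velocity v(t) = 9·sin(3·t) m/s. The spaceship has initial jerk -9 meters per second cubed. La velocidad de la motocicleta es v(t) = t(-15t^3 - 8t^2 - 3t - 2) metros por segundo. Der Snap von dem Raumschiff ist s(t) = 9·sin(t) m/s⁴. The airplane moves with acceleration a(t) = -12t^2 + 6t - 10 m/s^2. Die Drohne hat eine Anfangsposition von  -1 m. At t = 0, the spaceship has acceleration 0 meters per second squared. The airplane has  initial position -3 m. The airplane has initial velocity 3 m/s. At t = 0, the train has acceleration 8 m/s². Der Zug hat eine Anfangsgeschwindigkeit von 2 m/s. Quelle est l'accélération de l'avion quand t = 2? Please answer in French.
En utilisant a(t) = -12·t^2 + 6·t - 10 et en substituant t = 2, nous trouvons a = -46.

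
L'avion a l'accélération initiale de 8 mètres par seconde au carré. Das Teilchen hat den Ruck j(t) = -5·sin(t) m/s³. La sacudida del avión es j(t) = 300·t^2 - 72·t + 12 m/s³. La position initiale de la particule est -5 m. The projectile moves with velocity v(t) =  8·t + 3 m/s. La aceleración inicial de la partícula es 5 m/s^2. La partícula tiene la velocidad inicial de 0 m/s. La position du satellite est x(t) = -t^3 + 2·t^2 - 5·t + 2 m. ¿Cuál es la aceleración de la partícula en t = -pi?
Debemos encontrar la integral de nuestra ecuación de la sacudida j(t) = -5·sin(t) 1 vez. Integrando la sacudida y usando la condición inicial a(0) = 5, obtenemos a(t) = 5·cos(t). Usando a(t) = 5·cos(t) y sustituyendo t = -pi, encontramos a = -5.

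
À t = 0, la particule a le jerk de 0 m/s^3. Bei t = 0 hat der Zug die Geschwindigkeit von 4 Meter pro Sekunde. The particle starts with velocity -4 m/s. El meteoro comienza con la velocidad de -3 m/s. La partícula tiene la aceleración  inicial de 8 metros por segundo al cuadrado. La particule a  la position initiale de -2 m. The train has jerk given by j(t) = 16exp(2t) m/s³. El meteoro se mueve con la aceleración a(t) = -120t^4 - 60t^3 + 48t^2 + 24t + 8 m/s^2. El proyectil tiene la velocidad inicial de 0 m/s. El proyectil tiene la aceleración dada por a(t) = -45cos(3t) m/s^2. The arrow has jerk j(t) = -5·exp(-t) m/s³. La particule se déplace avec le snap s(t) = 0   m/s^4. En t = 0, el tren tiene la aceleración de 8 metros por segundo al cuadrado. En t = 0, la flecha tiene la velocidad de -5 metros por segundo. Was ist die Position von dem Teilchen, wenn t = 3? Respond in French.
Pour résoudre ceci, nous devons prendre 4 primitives de notre équation du snap s(t) = 0. En intégrant le snap et en utilisant la condition initiale j(0) = 0, nous obtenons j(t) = 0. L'intégrale du jerk, avec a(0) = 8, donne l'accélération: a(t) = 8. En intégrant l'accélération et en utilisant la condition initiale v(0) = -4, nous obtenons v(t) = 8·t - 4. En prenant ∫v(t)dt et en appliquant x(0) = -2, nous trouvons x(t) = 4·t^2 - 4·t - 2. De l'équation de la position x(t) = 4·t^2 - 4·t - 2, nous substituons t = 3 pour obtenir x = 22.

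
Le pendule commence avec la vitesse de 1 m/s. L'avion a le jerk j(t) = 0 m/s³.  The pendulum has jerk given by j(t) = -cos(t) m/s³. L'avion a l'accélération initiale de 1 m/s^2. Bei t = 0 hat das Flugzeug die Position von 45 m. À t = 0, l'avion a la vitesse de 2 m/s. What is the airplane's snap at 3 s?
Starting from jerk j(t) = 0, we take 1 derivative. Taking d/dt of j(t), we find s(t) = 0. We have snap s(t) = 0. Substituting t = 3: s(3) = 0.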